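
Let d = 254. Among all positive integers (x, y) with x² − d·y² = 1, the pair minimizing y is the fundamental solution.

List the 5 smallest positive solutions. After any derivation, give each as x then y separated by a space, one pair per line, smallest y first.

√254 = [15; 1,14,1,30, …], period ℓ=4 (even) → k=3
k=0  a_k=15  p_k/q_k = 15/1
k=1  a_k=1  p_k/q_k = 16/1
k=2  a_k=14  p_k/q_k = 239/15
k=3  a_k=1  p_k/q_k = 255/16
→ (255, 16).  Check: 255²=65025, 254·16²=65024, difference 1.
(255+16√254)^2 = 130049 + 8160√254
(255+16√254)^3 = 66324735 + 4161584√254
(255+16√254)^4 = 33825484801 + 2122399680√254
(255+16√254)^5 = 17250930923775 + 1082419675216√254

255 16
130049 8160
66324735 4161584
33825484801 2122399680
17250930923775 1082419675216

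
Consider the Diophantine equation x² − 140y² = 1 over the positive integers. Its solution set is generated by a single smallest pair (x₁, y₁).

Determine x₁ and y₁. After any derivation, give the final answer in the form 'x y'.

71 6

d=140: √d = [11; 1,4,1,22] (ℓ=4, even), read p_3/q_3
step 0: (11, 1)  from 11·(1,0) + (0,1)
…
step 2: (59, 5)  from 4·(12,1) + (11,1)
step 3: (71, 6)  from 1·(59,5) + (12,1)
fundamental: x₁=71, y₁=6  (since 5041 − 140·36 = 1)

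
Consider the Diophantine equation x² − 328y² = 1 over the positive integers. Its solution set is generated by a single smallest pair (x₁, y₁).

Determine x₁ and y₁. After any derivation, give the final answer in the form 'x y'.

163 9

[18; 9,36] for √328; ℓ=2 ⇒ convergent index 1
a_0=18:  p_0=18·1+0=18,  q_0=18·0+1=1
a_1=9:  p_1=9·18+1=163,  q_1=9·1+0=9
→ (163, 9).  Check: 163²=26569, 328·9²=26568, difference 1.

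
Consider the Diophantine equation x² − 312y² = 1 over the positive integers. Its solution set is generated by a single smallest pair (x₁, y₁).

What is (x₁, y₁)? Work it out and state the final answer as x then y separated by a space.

√312 → a₀=17, period (1,1,1,34); ℓ=4 even so k=3
step 0: (17, 1)  from 17·(1,0) + (0,1)
step 1: (18, 1)  from 1·(17,1) + (1,0)
step 2: (35, 2)  from 1·(18,1) + (17,1)
step 3: (53, 3)  from 1·(35,2) + (18,1)
fundamental: x₁=53, y₁=3  (since 2809 − 312·9 = 1)

53 3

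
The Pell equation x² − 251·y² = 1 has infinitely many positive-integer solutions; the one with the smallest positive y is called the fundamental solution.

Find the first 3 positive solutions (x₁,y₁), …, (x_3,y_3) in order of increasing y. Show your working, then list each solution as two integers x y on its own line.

d=251: √d = [15; 1,5,2,1,2,…,5,1,30] (ℓ=14, even), read p_13/q_13
step 0: (15, 1)  from 15·(1,0) + (0,1)
…
step 3: (206, 13)  from 2·(95,6) + (16,1)
…
step 10: (212692, 13425)  from 1·(151649,9572) + (61043,3853)
…
step 12: (3097857, 195535)  from 5·(577033,36422) + (212692,13425)
step 13: (3674890, 231957)  from 1·(3097857,195535) + (577033,36422)
fundamental: x₁=3674890, y₁=231957  (since 13504816512100 − 251·53804049849 = 1)
n=2: (3674890,231957)∘(3674890,231957) = (3674890·3674890+251·231957·231957, 3674890·231957+231957·3674890) = (27009633024199,1704832919460)
n=3: (27009633024199,1704832919460)∘(3674890,231957) = (3674890·27009633024199+251·231957·1704832919460, 3674890·1704832919460+231957·27009633024199) = (198514860608593651330,12530146894788486843)

3674890 231957
27009633024199 1704832919460
198514860608593651330 12530146894788486843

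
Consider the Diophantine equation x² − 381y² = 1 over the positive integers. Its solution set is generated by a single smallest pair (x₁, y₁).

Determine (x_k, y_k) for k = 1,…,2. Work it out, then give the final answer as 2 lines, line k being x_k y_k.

1015 52
2060449 105560

[19; 1,1,12,1,1,38] for √381; ℓ=6 ⇒ convergent index 5
a_0=19:  p_0=19·1+0=19,  q_0=19·0+1=1
…
a_2=1:  p_2=1·20+19=39,  q_2=1·1+1=2
…
a_4=1:  p_4=1·488+39=527,  q_4=1·25+2=27
a_5=1:  p_5=1·527+488=1015,  q_5=1·27+25=52
(x₁, y₁) = (1015, 52);  1015² − 381·52² = 1 ✓
k=2:  x_2 = 1015·1015+381·52·52 = 2060449,  y_2 = 1015·52+52·1015 = 105560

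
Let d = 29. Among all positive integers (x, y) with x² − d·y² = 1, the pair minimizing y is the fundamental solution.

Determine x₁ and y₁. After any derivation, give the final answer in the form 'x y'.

9801 1820

√29 → a₀=5, period (2,1,1,2,10); ℓ=5 odd so k=9
step 0: (5, 1)  from 5·(1,0) + (0,1)
…
step 2: (16, 3)  from 1·(11,2) + (5,1)
step 3: (27, 5)  from 1·(16,3) + (11,2)
step 4: (70, 13)  from 2·(27,5) + (16,3)
step 5: (727, 135)  from 10·(70,13) + (27,5)
…
step 7: (2251, 418)  from 1·(1524,283) + (727,135)
step 8: (3775, 701)  from 1·(2251,418) + (1524,283)
step 9: (9801, 1820)  from 2·(3775,701) + (2251,418)
(x₁, y₁) = (9801, 1820);  9801² − 29·1820² = 1 ✓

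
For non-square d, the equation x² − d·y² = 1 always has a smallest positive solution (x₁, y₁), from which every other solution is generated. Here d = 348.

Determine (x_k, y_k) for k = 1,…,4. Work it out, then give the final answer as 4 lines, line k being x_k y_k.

1567 84
4910977 263256
15391000351 825044220
48235390189057 2585688322224

√348 → a₀=18, period (1,1,1,8,1,1,1,36); ℓ=8 even so k=7
i=0: a=18 ⇒ p=18, q=1
i=1: a=1 ⇒ p=19, q=1
i=2: a=1 ⇒ p=37, q=2
…
i=5: a=1 ⇒ p=541, q=29
i=6: a=1 ⇒ p=1026, q=55
i=7: a=1 ⇒ p=1567, q=84
fundamental: x₁=1567, y₁=84  (since 2455489 − 348·7056 = 1)
k=2:  x_2 = 1567·1567+348·84·84 = 4910977,  y_2 = 1567·84+84·1567 = 263256
k=3:  x_3 = 1567·4910977+348·84·263256 = 15391000351,  y_3 = 1567·263256+84·4910977 = 825044220
k=4:  x_4 = 1567·15391000351+348·84·825044220 = 48235390189057,  y_4 = 1567·825044220+84·15391000351 = 2585688322224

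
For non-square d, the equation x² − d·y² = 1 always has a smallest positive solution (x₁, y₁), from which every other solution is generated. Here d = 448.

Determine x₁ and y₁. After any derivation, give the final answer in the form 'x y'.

127 6

√448 = [21; 6,42, …], period ℓ=2 (even) → k=1
i=0: a=21 ⇒ p=21, q=1
i=1: a=6 ⇒ p=127, q=6
fundamental: x₁=127, y₁=6  (since 16129 − 448·36 = 1)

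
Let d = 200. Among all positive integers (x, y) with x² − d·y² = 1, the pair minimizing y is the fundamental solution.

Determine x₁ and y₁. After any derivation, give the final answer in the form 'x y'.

[14; 7,28] for √200; ℓ=2 ⇒ convergent index 1
step 0: (14, 1)  from 14·(1,0) + (0,1)
step 1: (99, 7)  from 7·(14,1) + (1,0)
fundamental: x₁=99, y₁=7  (since 9801 − 200·49 = 1)

99 7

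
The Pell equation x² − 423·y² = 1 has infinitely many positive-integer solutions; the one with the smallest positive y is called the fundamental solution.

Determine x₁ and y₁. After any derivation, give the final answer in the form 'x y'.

√423 → a₀=20, period (1,1,3,4,3,1,1,40); ℓ=8 even so k=7
step 0: (20, 1)  from 20·(1,0) + (0,1)
…
step 2: (41, 2)  from 1·(21,1) + (20,1)
…
step 4: (617, 30)  from 4·(144,7) + (41,2)
step 5: (1995, 97)  from 3·(617,30) + (144,7)
step 6: (2612, 127)  from 1·(1995,97) + (617,30)
step 7: (4607, 224)  from 1·(2612,127) + (1995,97)
(x₁, y₁) = (4607, 224);  4607² − 423·224² = 1 ✓

4607 224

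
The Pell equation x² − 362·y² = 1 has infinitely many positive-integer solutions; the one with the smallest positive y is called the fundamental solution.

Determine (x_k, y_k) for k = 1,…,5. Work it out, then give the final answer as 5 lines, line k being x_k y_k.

√362 → a₀=19, period (38); ℓ=1 odd so k=1
step 0: (19, 1)  from 19·(1,0) + (0,1)
step 1: (723, 38)  from 38·(19,1) + (1,0)
(x₁, y₁) = (723, 38);  723² − 362·38² = 1 ✓
(723+38√362)^2 = 1045457 + 54948√362
(723+38√362)^3 = 1511730099 + 79454770√362
(723+38√362)^4 = 2185960677697 + 114891542472√362
(723+38√362)^5 = 3160897628219763 + 166133090959742√362

723 38
1045457 54948
1511730099 79454770
2185960677697 114891542472
3160897628219763 166133090959742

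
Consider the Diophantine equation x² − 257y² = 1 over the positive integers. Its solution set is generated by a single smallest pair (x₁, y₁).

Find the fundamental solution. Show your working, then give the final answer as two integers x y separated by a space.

513 32

d=257: √d = [16; 32] (ℓ=1, odd), read p_1/q_1
step 0: (16, 1)  from 16·(1,0) + (0,1)
step 1: (513, 32)  from 32·(16,1) + (1,0)
fundamental: x₁=513, y₁=32  (since 263169 − 257·1024 = 1)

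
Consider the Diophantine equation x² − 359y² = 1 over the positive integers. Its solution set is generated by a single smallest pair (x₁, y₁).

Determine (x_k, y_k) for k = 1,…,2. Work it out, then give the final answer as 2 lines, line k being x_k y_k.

√359 = [18; 1,17,1,36, …], period ℓ=4 (even) → k=3
a_0=18:  p_0=18·1+0=18,  q_0=18·0+1=1
…
a_2=17:  p_2=17·19+18=341,  q_2=17·1+1=18
a_3=1:  p_3=1·341+19=360,  q_3=1·18+1=19
fundamental: x₁=360, y₁=19  (since 129600 − 359·361 = 1)
k=2:  x_2 = 360·360+359·19·19 = 259199,  y_2 = 360·19+19·360 = 13680

360 19
259199 13680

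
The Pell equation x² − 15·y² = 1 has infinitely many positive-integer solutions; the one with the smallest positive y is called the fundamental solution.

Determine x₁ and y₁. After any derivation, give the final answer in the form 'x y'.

√15 = [3; 1,6, …], period ℓ=2 (even) → k=1
a_0=3:  p_0=3·1+0=3,  q_0=3·0+1=1
a_1=1:  p_1=1·3+1=4,  q_1=1·1+0=1
→ (4, 1).  Check: 4²=16, 15·1²=15, difference 1.

4 1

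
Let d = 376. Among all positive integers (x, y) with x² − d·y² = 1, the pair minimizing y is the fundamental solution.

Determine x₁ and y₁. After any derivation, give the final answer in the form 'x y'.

√376 → a₀=19, period (2,1,1,3,1,…,1,2,38); ℓ=16 even so k=15
k=0  a_k=19  p_k/q_k = 19/1
k=1  a_k=2  p_k/q_k = 39/2
…
k=3  a_k=1  p_k/q_k = 97/5
k=4  a_k=3  p_k/q_k = 349/18
…
k=6  a_k=2  p_k/q_k = 1241/64
…
k=8  a_k=4  p_k/q_k = 12953/668
k=9  a_k=2  p_k/q_k = 28834/1487
k=10  a_k=2  p_k/q_k = 70621/3642
…
k=13  a_k=1  p_k/q_k = 468441/24158
k=14  a_k=1  p_k/q_k = 837427/43187
k=15  a_k=2  p_k/q_k = 2143295/110532
→ (2143295, 110532).  Check: 2143295²=4593713457025, 376·110532²=4593713457024, difference 1.

2143295 110532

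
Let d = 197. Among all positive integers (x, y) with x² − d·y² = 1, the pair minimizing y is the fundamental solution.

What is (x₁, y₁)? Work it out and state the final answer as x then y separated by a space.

393 28

d=197: √d = [14; 28] (ℓ=1, odd), read p_1/q_1
i=0: a=14 ⇒ p=14, q=1
i=1: a=28 ⇒ p=393, q=28
(x₁, y₁) = (393, 28);  393² − 197·28² = 1 ✓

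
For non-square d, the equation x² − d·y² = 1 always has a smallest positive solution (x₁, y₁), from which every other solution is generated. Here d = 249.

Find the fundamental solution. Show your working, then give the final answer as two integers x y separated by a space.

d=249: √d = [15; 1,3,1,1,5,…,3,1,30] (ℓ=16, even), read p_15/q_15
a_0=15:  p_0=15·1+0=15,  q_0=15·0+1=1
a_1=1:  p_1=1·15+1=16,  q_1=1·1+0=1
a_2=3:  p_2=3·16+15=63,  q_2=3·1+1=4
a_3=1:  p_3=1·63+16=79,  q_3=1·4+1=5
a_4=1:  p_4=1·79+63=142,  q_4=1·5+4=9
a_5=5:  p_5=5·142+79=789,  q_5=5·9+5=50
a_6=1:  p_6=1·789+142=931,  q_6=1·50+9=59
a_7=3:  p_7=3·931+789=3582,  q_7=3·59+50=227
a_8=10:  p_8=10·3582+931=36751,  q_8=10·227+59=2329
…
a_10=1:  p_10=1·113835+36751=150586,  q_10=1·7214+2329=9543
a_11=5:  p_11=5·150586+113835=866765,  q_11=5·9543+7214=54929
a_12=1:  p_12=1·866765+150586=1017351,  q_12=1·54929+9543=64472
a_13=1:  p_13=1·1017351+866765=1884116,  q_13=1·64472+54929=119401
a_14=3:  p_14=3·1884116+1017351=6669699,  q_14=3·119401+64472=422675
a_15=1:  p_15=1·6669699+1884116=8553815,  q_15=1·422675+119401=542076
(x₁, y₁) = (8553815, 542076);  8553815² − 249·542076² = 1 ✓

8553815 542076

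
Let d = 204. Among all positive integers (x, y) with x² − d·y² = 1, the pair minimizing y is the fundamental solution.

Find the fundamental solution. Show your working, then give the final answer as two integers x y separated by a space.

[14; 3,1,1,6,1,1,3,28] for √204; ℓ=8 ⇒ convergent index 7
k=0  a_k=14  p_k/q_k = 14/1
k=1  a_k=3  p_k/q_k = 43/3
…
k=5  a_k=1  p_k/q_k = 757/53
k=6  a_k=1  p_k/q_k = 1414/99
k=7  a_k=3  p_k/q_k = 4999/350
(x₁, y₁) = (4999, 350);  4999² − 204·350² = 1 ✓

4999 350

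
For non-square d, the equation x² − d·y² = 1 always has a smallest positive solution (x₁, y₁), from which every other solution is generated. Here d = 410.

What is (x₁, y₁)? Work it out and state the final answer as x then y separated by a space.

81 4

[20; 4,40] for √410; ℓ=2 ⇒ convergent index 1
k=0  a_k=20  p_k/q_k = 20/1
k=1  a_k=4  p_k/q_k = 81/4
→ (81, 4).  Check: 81²=6561, 410·4²=6560, difference 1.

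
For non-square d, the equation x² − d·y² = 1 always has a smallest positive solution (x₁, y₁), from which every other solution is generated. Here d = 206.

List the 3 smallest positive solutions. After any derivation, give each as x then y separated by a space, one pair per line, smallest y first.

d=206: √d = [14; 2,1,5,14,5,1,2,28] (ℓ=8, even), read p_7/q_7
i=0: a=14 ⇒ p=14, q=1
i=1: a=2 ⇒ p=29, q=2
…
i=4: a=14 ⇒ p=3459, q=241
…
i=6: a=1 ⇒ p=20998, q=1463
i=7: a=2 ⇒ p=59535, q=4148
→ (59535, 4148).  Check: 59535²=3544416225, 206·4148²=3544416224, difference 1.
(x_2, y_2) = (59535·59535 + 206·4148·4148, 59535·4148 + 4148·59535) = (7088832449, 493902360)
(x_3, y_3) = (59535·7088832449 + 206·4148·493902360, 59535·493902360 + 4148·7088832449) = (844067279642895, 58808954001052)

59535 4148
7088832449 493902360
844067279642895 58808954001052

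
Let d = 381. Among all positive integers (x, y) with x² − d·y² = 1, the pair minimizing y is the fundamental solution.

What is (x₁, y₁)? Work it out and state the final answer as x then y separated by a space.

1015 52

√381 → a₀=19, period (1,1,12,1,1,38); ℓ=6 even so k=5
step 0: (19, 1)  from 19·(1,0) + (0,1)
step 1: (20, 1)  from 1·(19,1) + (1,0)
…
step 4: (527, 27)  from 1·(488,25) + (39,2)
step 5: (1015, 52)  from 1·(527,27) + (488,25)
(x₁, y₁) = (1015, 52);  1015² − 381·52² = 1 ✓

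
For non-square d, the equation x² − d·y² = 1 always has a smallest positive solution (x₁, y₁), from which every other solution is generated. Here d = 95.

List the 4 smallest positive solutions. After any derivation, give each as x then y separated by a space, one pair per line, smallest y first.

39 4
3041 312
237159 24332
18495361 1897584

√95 → a₀=9, period (1,2,1,18); ℓ=4 even so k=3
a_0=9:  p_0=9·1+0=9,  q_0=9·0+1=1
a_1=1:  p_1=1·9+1=10,  q_1=1·1+0=1
a_2=2:  p_2=2·10+9=29,  q_2=2·1+1=3
a_3=1:  p_3=1·29+10=39,  q_3=1·3+1=4
(x₁, y₁) = (39, 4);  39² − 95·4² = 1 ✓
(x_2, y_2) = (39·39 + 95·4·4, 39·4 + 4·39) = (3041, 312)
(x_3, y_3) = (39·3041 + 95·4·312, 39·312 + 4·3041) = (237159, 24332)
(x_4, y_4) = (39·237159 + 95·4·24332, 39·24332 + 4·237159) = (18495361, 1897584)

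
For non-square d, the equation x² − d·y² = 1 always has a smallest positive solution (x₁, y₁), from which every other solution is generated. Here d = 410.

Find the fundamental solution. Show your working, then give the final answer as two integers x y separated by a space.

√410 → a₀=20, period (4,40); ℓ=2 even so k=1
i=0: a=20 ⇒ p=20, q=1
i=1: a=4 ⇒ p=81, q=4
→ (81, 4).  Check: 81²=6561, 410·4²=6560, difference 1.

81 4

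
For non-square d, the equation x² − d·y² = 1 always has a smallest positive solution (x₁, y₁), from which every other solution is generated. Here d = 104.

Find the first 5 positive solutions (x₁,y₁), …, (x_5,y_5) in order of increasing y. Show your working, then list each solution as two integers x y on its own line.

d=104: √d = [10; 5,20] (ℓ=2, even), read p_1/q_1
step 0: (10, 1)  from 10·(1,0) + (0,1)
step 1: (51, 5)  from 5·(10,1) + (1,0)
→ (51, 5).  Check: 51²=2601, 104·5²=2600, difference 1.
(51+5√104)^2 = 5201 + 510√104
(51+5√104)^3 = 530451 + 52015√104
(51+5√104)^4 = 54100801 + 5305020√104
(51+5√104)^5 = 5517751251 + 541060025√104

51 5
5201 510
530451 52015
54100801 5305020
5517751251 541060025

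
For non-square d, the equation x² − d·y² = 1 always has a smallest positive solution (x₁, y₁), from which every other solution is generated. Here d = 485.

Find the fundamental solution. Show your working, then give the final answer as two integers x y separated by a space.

d=485: √d = [22; 44] (ℓ=1, odd), read p_1/q_1
a_0=22:  p_0=22·1+0=22,  q_0=22·0+1=1
a_1=44:  p_1=44·22+1=969,  q_1=44·1+0=44
→ (969, 44).  Check: 969²=938961, 485·44²=938960, difference 1.

969 44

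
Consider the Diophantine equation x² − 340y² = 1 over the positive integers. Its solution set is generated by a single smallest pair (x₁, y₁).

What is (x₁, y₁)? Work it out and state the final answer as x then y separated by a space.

d=340: √d = [18; 2,3,1,1,1,…,3,2,36] (ℓ=14, even), read p_13/q_13
i=0: a=18 ⇒ p=18, q=1
i=1: a=2 ⇒ p=37, q=2
…
i=3: a=1 ⇒ p=166, q=9
i=4: a=1 ⇒ p=295, q=16
i=5: a=1 ⇒ p=461, q=25
i=6: a=1 ⇒ p=756, q=41
…
i=8: a=1 ⇒ p=7265, q=394
i=9: a=1 ⇒ p=13774, q=747
…
i=12: a=3 ⇒ p=125478, q=6805
i=13: a=2 ⇒ p=285769, q=15498
→ (285769, 15498).  Check: 285769²=81663921361, 340·15498²=81663921360, difference 1.

285769 15498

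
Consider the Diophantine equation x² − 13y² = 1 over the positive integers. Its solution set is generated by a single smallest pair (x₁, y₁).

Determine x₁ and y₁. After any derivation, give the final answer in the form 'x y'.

649 180

d=13: √d = [3; 1,1,1,1,6] (ℓ=5, odd), read p_9/q_9
i=0: a=3 ⇒ p=3, q=1
…
i=3: a=1 ⇒ p=11, q=3
…
i=6: a=1 ⇒ p=137, q=38
…
i=8: a=1 ⇒ p=393, q=109
i=9: a=1 ⇒ p=649, q=180
(x₁, y₁) = (649, 180);  649² − 13·180² = 1 ✓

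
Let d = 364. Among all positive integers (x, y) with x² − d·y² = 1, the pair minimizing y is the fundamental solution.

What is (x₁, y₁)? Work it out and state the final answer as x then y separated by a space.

√364 → a₀=19, period (12,1,2,3,1,8,1,3,2,1,12,38); ℓ=12 even so k=11
k=0  a_k=19  p_k/q_k = 19/1
…
k=3  a_k=2  p_k/q_k = 725/38
…
k=6  a_k=8  p_k/q_k = 27607/1447
…
k=8  a_k=3  p_k/q_k = 119872/6283
k=9  a_k=2  p_k/q_k = 270499/14178
k=10  a_k=1  p_k/q_k = 390371/20461
k=11  a_k=12  p_k/q_k = 4954951/259710
(x₁, y₁) = (4954951, 259710);  4954951² − 364·259710² = 1 ✓

4954951 259710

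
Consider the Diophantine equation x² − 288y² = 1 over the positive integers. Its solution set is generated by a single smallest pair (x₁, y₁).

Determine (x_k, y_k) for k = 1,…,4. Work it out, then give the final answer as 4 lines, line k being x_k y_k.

√288 → a₀=16, period (1,32); ℓ=2 even so k=1
a_0=16:  p_0=16·1+0=16,  q_0=16·0+1=1
a_1=1:  p_1=1·16+1=17,  q_1=1·1+0=1
(x₁, y₁) = (17, 1);  17² − 288·1² = 1 ✓
n=2: (17,1)∘(17,1) = (17·17+288·1·1, 17·1+1·17) = (577,34)
n=3: (577,34)∘(17,1) = (17·577+288·1·34, 17·34+1·577) = (19601,1155)
n=4: (19601,1155)∘(17,1) = (17·19601+288·1·1155, 17·1155+1·19601) = (665857,39236)

17 1
577 34
19601 1155
665857 39236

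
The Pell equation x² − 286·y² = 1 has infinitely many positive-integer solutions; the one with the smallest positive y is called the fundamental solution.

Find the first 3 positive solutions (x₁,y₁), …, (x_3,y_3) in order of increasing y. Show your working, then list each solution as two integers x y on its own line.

√286 = [16; 1,10,3,3,2,3,3,10,1,32, …], period ℓ=10 (even) → k=9
k=0  a_k=16  p_k/q_k = 16/1
k=1  a_k=1  p_k/q_k = 17/1
…
k=3  a_k=3  p_k/q_k = 575/34
k=4  a_k=3  p_k/q_k = 1911/113
…
k=6  a_k=3  p_k/q_k = 15102/893
k=7  a_k=3  p_k/q_k = 49703/2939
k=8  a_k=10  p_k/q_k = 512132/30283
k=9  a_k=1  p_k/q_k = 561835/33222
fundamental: x₁=561835, y₁=33222  (since 315658567225 − 286·1103701284 = 1)
k=2:  x_2 = 561835·561835+286·33222·33222 = 631317134449,  y_2 = 561835·33222+33222·561835 = 37330564740
k=3:  x_3 = 561835·631317134449+286·33222·37330564740 = 709392124465745995,  y_3 = 561835·37330564740+33222·631317134449 = 41947235681362578

561835 33222
631317134449 37330564740
709392124465745995 41947235681362578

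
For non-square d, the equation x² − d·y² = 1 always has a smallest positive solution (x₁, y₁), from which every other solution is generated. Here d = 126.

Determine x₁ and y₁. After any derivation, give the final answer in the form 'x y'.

[11; 4,2,4,22] for √126; ℓ=4 ⇒ convergent index 3
step 0: (11, 1)  from 11·(1,0) + (0,1)
step 1: (45, 4)  from 4·(11,1) + (1,0)
step 2: (101, 9)  from 2·(45,4) + (11,1)
step 3: (449, 40)  from 4·(101,9) + (45,4)
fundamental: x₁=449, y₁=40  (since 201601 − 126·1600 = 1)

449 40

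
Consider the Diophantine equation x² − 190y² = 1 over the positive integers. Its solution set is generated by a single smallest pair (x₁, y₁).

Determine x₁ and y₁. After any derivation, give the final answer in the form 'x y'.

52021 3774

d=190: √d = [13; 1,3,1,1,1,…,3,1,26] (ℓ=14, even), read p_13/q_13
k=0  a_k=13  p_k/q_k = 13/1
k=1  a_k=1  p_k/q_k = 14/1
k=2  a_k=3  p_k/q_k = 55/4
k=3  a_k=1  p_k/q_k = 69/5
…
k=7  a_k=2  p_k/q_k = 1213/88
k=8  a_k=2  p_k/q_k = 2936/213
k=9  a_k=1  p_k/q_k = 4149/301
k=10  a_k=1  p_k/q_k = 7085/514
k=11  a_k=1  p_k/q_k = 11234/815
k=12  a_k=3  p_k/q_k = 40787/2959
k=13  a_k=1  p_k/q_k = 52021/3774
(x₁, y₁) = (52021, 3774);  52021² − 190·3774² = 1 ✓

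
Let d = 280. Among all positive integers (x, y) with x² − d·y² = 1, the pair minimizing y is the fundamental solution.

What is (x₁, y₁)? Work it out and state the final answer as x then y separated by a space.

√280 → a₀=16, period (1,2,1,2,1,32); ℓ=6 even so k=5
a_0=16:  p_0=16·1+0=16,  q_0=16·0+1=1
a_1=1:  p_1=1·16+1=17,  q_1=1·1+0=1
…
a_3=1:  p_3=1·50+17=67,  q_3=1·3+1=4
a_4=2:  p_4=2·67+50=184,  q_4=2·4+3=11
a_5=1:  p_5=1·184+67=251,  q_5=1·11+4=15
→ (251, 15).  Check: 251²=63001, 280·15²=63000, difference 1.

251 15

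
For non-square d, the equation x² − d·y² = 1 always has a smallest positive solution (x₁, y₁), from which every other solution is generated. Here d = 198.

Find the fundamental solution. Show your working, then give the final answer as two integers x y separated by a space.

197 14

d=198: √d = [14; 14,28] (ℓ=2, even), read p_1/q_1
step 0: (14, 1)  from 14·(1,0) + (0,1)
step 1: (197, 14)  from 14·(14,1) + (1,0)
fundamental: x₁=197, y₁=14  (since 38809 − 198·196 = 1)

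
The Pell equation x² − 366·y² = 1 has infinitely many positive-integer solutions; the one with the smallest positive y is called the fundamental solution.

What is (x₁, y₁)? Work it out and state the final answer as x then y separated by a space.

907925 47458

d=366: √d = [19; 7,1,1,1,2,12,2,1,1,1,7,38] (ℓ=12, even), read p_11/q_11
a_0=19:  p_0=19·1+0=19,  q_0=19·0+1=1
a_1=7:  p_1=7·19+1=134,  q_1=7·1+0=7
…
a_3=1:  p_3=1·153+134=287,  q_3=1·8+7=15
a_4=1:  p_4=1·287+153=440,  q_4=1·15+8=23
a_5=2:  p_5=2·440+287=1167,  q_5=2·23+15=61
…
a_8=1:  p_8=1·30055+14444=44499,  q_8=1·1571+755=2326
…
a_10=1:  p_10=1·74554+44499=119053,  q_10=1·3897+2326=6223
a_11=7:  p_11=7·119053+74554=907925,  q_11=7·6223+3897=47458
(x₁, y₁) = (907925, 47458);  907925² − 366·47458² = 1 ✓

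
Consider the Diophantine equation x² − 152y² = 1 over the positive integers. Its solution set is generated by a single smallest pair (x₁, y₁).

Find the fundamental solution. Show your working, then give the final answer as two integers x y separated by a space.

37 3

d=152: √d = [12; 3,24] (ℓ=2, even), read p_1/q_1
i=0: a=12 ⇒ p=12, q=1
i=1: a=3 ⇒ p=37, q=3
fundamental: x₁=37, y₁=3  (since 1369 − 152·9 = 1)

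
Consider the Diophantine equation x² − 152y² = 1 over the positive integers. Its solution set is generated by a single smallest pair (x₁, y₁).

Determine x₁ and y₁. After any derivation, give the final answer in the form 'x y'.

√152 → a₀=12, period (3,24); ℓ=2 even so k=1
k=0  a_k=12  p_k/q_k = 12/1
k=1  a_k=3  p_k/q_k = 37/3
(x₁, y₁) = (37, 3);  37² − 152·3² = 1 ✓

37 3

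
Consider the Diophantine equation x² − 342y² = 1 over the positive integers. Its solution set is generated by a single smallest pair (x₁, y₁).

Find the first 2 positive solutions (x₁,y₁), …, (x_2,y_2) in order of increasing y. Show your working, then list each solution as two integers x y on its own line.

37 2
2737 148

√342 → a₀=18, period (2,36); ℓ=2 even so k=1
step 0: (18, 1)  from 18·(1,0) + (0,1)
step 1: (37, 2)  from 2·(18,1) + (1,0)
(x₁, y₁) = (37, 2);  37² − 342·2² = 1 ✓
k=2:  x_2 = 37·37+342·2·2 = 2737,  y_2 = 37·2+2·37 = 148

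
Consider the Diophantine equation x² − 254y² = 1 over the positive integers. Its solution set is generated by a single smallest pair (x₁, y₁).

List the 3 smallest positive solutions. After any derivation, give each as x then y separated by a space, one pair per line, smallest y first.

255 16
130049 8160
66324735 4161584

d=254: √d = [15; 1,14,1,30] (ℓ=4, even), read p_3/q_3
k=0  a_k=15  p_k/q_k = 15/1
k=1  a_k=1  p_k/q_k = 16/1
k=2  a_k=14  p_k/q_k = 239/15
k=3  a_k=1  p_k/q_k = 255/16
(x₁, y₁) = (255, 16);  255² − 254·16² = 1 ✓
(x_2, y_2) = (255·255 + 254·16·16, 255·16 + 16·255) = (130049, 8160)
(x_3, y_3) = (255·130049 + 254·16·8160, 255·8160 + 16·130049) = (66324735, 4161584)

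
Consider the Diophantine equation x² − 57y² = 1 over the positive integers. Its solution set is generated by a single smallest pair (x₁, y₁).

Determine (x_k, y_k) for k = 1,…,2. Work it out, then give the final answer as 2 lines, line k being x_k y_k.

151 20
45601 6040

[7; 1,1,4,1,1,14] for √57; ℓ=6 ⇒ convergent index 5
i=0: a=7 ⇒ p=7, q=1
…
i=4: a=1 ⇒ p=83, q=11
i=5: a=1 ⇒ p=151, q=20
fundamental: x₁=151, y₁=20  (since 22801 − 57·400 = 1)
(x_2, y_2) = (151·151 + 57·20·20, 151·20 + 20·151) = (45601, 6040)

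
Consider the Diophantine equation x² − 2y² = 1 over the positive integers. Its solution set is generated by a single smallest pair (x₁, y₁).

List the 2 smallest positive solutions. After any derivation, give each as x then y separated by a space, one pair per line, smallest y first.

3 2
17 12

d=2: √d = [1; 2] (ℓ=1, odd), read p_1/q_1
i=0: a=1 ⇒ p=1, q=1
i=1: a=2 ⇒ p=3, q=2
fundamental: x₁=3, y₁=2  (since 9 − 2·4 = 1)
n=2: (3,2)∘(3,2) = (3·3+2·2·2, 3·2+2·3) = (17,12)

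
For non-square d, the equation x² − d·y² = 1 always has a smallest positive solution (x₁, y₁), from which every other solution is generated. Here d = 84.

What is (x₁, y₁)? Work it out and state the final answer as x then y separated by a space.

[9; 6,18] for √84; ℓ=2 ⇒ convergent index 1
step 0: (9, 1)  from 9·(1,0) + (0,1)
step 1: (55, 6)  from 6·(9,1) + (1,0)
(x₁, y₁) = (55, 6);  55² − 84·6² = 1 ✓

55 6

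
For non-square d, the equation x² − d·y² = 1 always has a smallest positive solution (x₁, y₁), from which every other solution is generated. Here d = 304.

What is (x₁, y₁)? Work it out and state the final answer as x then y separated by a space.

d=304: √d = [17; 2,3,2,1,1,1,1,1,2,3,2,34] (ℓ=12, even), read p_11/q_11
i=0: a=17 ⇒ p=17, q=1
…
i=3: a=2 ⇒ p=279, q=16
i=4: a=1 ⇒ p=401, q=23
i=5: a=1 ⇒ p=680, q=39
…
i=10: a=3 ⇒ p=25177, q=1444
i=11: a=2 ⇒ p=57799, q=3315
(x₁, y₁) = (57799, 3315);  57799² − 304·3315² = 1 ✓

57799 3315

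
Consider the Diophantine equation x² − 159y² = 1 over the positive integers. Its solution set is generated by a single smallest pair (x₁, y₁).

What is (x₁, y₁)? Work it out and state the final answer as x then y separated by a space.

√159 = [12; 1,1,1,1,3,1,1,1,1,24, …], period ℓ=10 (even) → k=9
k=0  a_k=12  p_k/q_k = 12/1
k=1  a_k=1  p_k/q_k = 13/1
k=2  a_k=1  p_k/q_k = 25/2
k=3  a_k=1  p_k/q_k = 38/3
…
k=5  a_k=3  p_k/q_k = 227/18
k=6  a_k=1  p_k/q_k = 290/23
k=7  a_k=1  p_k/q_k = 517/41
k=8  a_k=1  p_k/q_k = 807/64
k=9  a_k=1  p_k/q_k = 1324/105
fundamental: x₁=1324, y₁=105  (since 1752976 − 159·11025 = 1)

1324 105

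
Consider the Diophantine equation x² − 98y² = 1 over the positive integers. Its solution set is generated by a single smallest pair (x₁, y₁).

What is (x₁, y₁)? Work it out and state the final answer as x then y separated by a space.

[9; 1,8,1,18] for √98; ℓ=4 ⇒ convergent index 3
step 0: (9, 1)  from 9·(1,0) + (0,1)
…
step 2: (89, 9)  from 8·(10,1) + (9,1)
step 3: (99, 10)  from 1·(89,9) + (10,1)
fundamental: x₁=99, y₁=10  (since 9801 − 98·100 = 1)

99 10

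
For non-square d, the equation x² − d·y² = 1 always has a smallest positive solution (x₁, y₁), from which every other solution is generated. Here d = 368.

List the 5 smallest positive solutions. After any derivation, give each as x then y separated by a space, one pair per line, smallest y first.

1151 60
2649601 138120
6099380351 317952180
14040770918401 731925780240
32321848554778751 1684892828160300

√368 = [19; 5,2,5,38, …], period ℓ=4 (even) → k=3
a_0=19:  p_0=19·1+0=19,  q_0=19·0+1=1
a_1=5:  p_1=5·19+1=96,  q_1=5·1+0=5
a_2=2:  p_2=2·96+19=211,  q_2=2·5+1=11
a_3=5:  p_3=5·211+96=1151,  q_3=5·11+5=60
(x₁, y₁) = (1151, 60);  1151² − 368·60² = 1 ✓
(x_2, y_2) = (1151·1151 + 368·60·60, 1151·60 + 60·1151) = (2649601, 138120)
(x_3, y_3) = (1151·2649601 + 368·60·138120, 1151·138120 + 60·2649601) = (6099380351, 317952180)
(x_4, y_4) = (1151·6099380351 + 368·60·317952180, 1151·317952180 + 60·6099380351) = (14040770918401, 731925780240)
(x_5, y_5) = (1151·14040770918401 + 368·60·731925780240, 1151·731925780240 + 60·14040770918401) = (32321848554778751, 1684892828160300)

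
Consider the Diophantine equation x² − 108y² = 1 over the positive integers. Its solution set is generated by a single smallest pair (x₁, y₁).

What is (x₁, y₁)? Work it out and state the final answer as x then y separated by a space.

[10; 2,1,1,4,1,1,2,20] for √108; ℓ=8 ⇒ convergent index 7
step 0: (10, 1)  from 10·(1,0) + (0,1)
step 1: (21, 2)  from 2·(10,1) + (1,0)
step 2: (31, 3)  from 1·(21,2) + (10,1)
step 3: (52, 5)  from 1·(31,3) + (21,2)
step 4: (239, 23)  from 4·(52,5) + (31,3)
step 5: (291, 28)  from 1·(239,23) + (52,5)
step 6: (530, 51)  from 1·(291,28) + (239,23)
step 7: (1351, 130)  from 2·(530,51) + (291,28)
fundamental: x₁=1351, y₁=130  (since 1825201 − 108·16900 = 1)

1351 130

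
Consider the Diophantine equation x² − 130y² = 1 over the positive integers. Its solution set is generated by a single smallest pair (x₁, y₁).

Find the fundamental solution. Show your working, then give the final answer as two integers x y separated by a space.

6499 570

√130 = [11; 2,2,22, …], period ℓ=3 (odd) → k=5
a_0=11:  p_0=11·1+0=11,  q_0=11·0+1=1
…
a_3=22:  p_3=22·57+23=1277,  q_3=22·5+2=112
a_4=2:  p_4=2·1277+57=2611,  q_4=2·112+5=229
a_5=2:  p_5=2·2611+1277=6499,  q_5=2·229+112=570
fundamental: x₁=6499, y₁=570  (since 42237001 − 130·324900 = 1)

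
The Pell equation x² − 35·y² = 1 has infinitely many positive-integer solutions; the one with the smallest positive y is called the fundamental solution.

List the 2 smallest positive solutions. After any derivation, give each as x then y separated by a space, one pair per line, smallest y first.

d=35: √d = [5; 1,10] (ℓ=2, even), read p_1/q_1
k=0  a_k=5  p_k/q_k = 5/1
k=1  a_k=1  p_k/q_k = 6/1
fundamental: x₁=6, y₁=1  (since 36 − 35·1 = 1)
(x_2, y_2) = (6·6 + 35·1·1, 6·1 + 1·6) = (71, 12)

6 1
71 12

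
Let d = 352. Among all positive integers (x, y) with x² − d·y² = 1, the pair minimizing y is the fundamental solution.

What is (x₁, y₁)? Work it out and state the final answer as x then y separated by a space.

77617 4137

√352 = [18; 1,3,5,9,5,3,1,36, …], period ℓ=8 (even) → k=7
step 0: (18, 1)  from 18·(1,0) + (0,1)
…
step 4: (3621, 193)  from 9·(394,21) + (75,4)
step 5: (18499, 986)  from 5·(3621,193) + (394,21)
step 6: (59118, 3151)  from 3·(18499,986) + (3621,193)
step 7: (77617, 4137)  from 1·(59118,3151) + (18499,986)
fundamental: x₁=77617, y₁=4137  (since 6024398689 − 352·17114769 = 1)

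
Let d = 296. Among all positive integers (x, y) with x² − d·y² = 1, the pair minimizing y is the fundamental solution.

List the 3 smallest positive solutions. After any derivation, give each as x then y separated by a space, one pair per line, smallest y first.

3699 215
27365201 1590570
202447753299 11767036645

√296 = [17; 4,1,7,1,4,34, …], period ℓ=6 (even) → k=5
i=0: a=17 ⇒ p=17, q=1
i=1: a=4 ⇒ p=69, q=4
i=2: a=1 ⇒ p=86, q=5
i=3: a=7 ⇒ p=671, q=39
i=4: a=1 ⇒ p=757, q=44
i=5: a=4 ⇒ p=3699, q=215
(x₁, y₁) = (3699, 215);  3699² − 296·215² = 1 ✓
(3699+215√296)^2 = 27365201 + 1590570√296
(3699+215√296)^3 = 202447753299 + 11767036645√296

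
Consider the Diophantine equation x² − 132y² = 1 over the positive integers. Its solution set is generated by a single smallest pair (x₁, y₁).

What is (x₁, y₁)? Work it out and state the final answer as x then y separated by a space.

[11; 2,22] for √132; ℓ=2 ⇒ convergent index 1
a_0=11:  p_0=11·1+0=11,  q_0=11·0+1=1
a_1=2:  p_1=2·11+1=23,  q_1=2·1+0=2
→ (23, 2).  Check: 23²=529, 132·2²=528, difference 1.

23 2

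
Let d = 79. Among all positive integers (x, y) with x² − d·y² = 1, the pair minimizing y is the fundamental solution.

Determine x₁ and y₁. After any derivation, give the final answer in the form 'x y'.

d=79: √d = [8; 1,7,1,16] (ℓ=4, even), read p_3/q_3
k=0  a_k=8  p_k/q_k = 8/1
k=1  a_k=1  p_k/q_k = 9/1
k=2  a_k=7  p_k/q_k = 71/8
k=3  a_k=1  p_k/q_k = 80/9
(x₁, y₁) = (80, 9);  80² − 79·9² = 1 ✓

80 9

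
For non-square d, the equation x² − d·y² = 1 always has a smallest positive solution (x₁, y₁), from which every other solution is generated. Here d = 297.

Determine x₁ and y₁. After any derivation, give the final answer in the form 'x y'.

√297 = [17; 4,3,1,1,2,1,1,3,4,34, …], period ℓ=10 (even) → k=9
k=0  a_k=17  p_k/q_k = 17/1
…
k=2  a_k=3  p_k/q_k = 224/13
…
k=5  a_k=2  p_k/q_k = 1327/77
…
k=7  a_k=1  p_k/q_k = 3171/184
k=8  a_k=3  p_k/q_k = 11357/659
k=9  a_k=4  p_k/q_k = 48599/2820
fundamental: x₁=48599, y₁=2820  (since 2361862801 − 297·7952400 = 1)

48599 2820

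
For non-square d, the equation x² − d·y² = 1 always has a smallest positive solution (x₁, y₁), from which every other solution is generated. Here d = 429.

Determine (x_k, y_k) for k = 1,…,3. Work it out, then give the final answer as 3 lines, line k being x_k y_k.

d=429: √d = [20; 1,2,2,9,1,12,1,9,2,2,1,40] (ℓ=12, even), read p_11/q_11
step 0: (20, 1)  from 20·(1,0) + (0,1)
step 1: (21, 1)  from 1·(20,1) + (1,0)
step 2: (62, 3)  from 2·(21,1) + (20,1)
step 3: (145, 7)  from 2·(62,3) + (21,1)
step 4: (1367, 66)  from 9·(145,7) + (62,3)
step 5: (1512, 73)  from 1·(1367,66) + (145,7)
…
step 7: (21023, 1015)  from 1·(19511,942) + (1512,73)
step 8: (208718, 10077)  from 9·(21023,1015) + (19511,942)
…
step 10: (1085636, 52415)  from 2·(438459,21169) + (208718,10077)
step 11: (1524095, 73584)  from 1·(1085636,52415) + (438459,21169)
→ (1524095, 73584).  Check: 1524095²=2322865569025, 429·73584²=2322865569024, difference 1.
(1524095+73584√429)^2 = 4645731138049 + 224298012960√429
(1524095+73584√429)^3 = 14161071197688057215 + 683702960124468816√429

1524095 73584
4645731138049 224298012960
14161071197688057215 683702960124468816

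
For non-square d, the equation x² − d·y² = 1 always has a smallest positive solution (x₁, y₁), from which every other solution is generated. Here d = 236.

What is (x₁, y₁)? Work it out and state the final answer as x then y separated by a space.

[15; 2,1,3,5,1,6,1,5,3,1,2,30] for √236; ℓ=12 ⇒ convergent index 11
a_0=15:  p_0=15·1+0=15,  q_0=15·0+1=1
a_1=2:  p_1=2·15+1=31,  q_1=2·1+0=2
a_2=1:  p_2=1·31+15=46,  q_2=1·2+1=3
…
a_6=6:  p_6=6·1060+891=7251,  q_6=6·69+58=472
a_7=1:  p_7=1·7251+1060=8311,  q_7=1·472+69=541
…
a_10=1:  p_10=1·154729+48806=203535,  q_10=1·10072+3177=13249
a_11=2:  p_11=2·203535+154729=561799,  q_11=2·13249+10072=36570
(x₁, y₁) = (561799, 36570);  561799² − 236·36570² = 1 ✓

561799 36570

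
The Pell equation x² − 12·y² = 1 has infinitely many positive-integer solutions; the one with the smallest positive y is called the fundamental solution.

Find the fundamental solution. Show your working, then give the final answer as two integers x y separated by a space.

√12 → a₀=3, period (2,6); ℓ=2 even so k=1
a_0=3:  p_0=3·1+0=3,  q_0=3·0+1=1
a_1=2:  p_1=2·3+1=7,  q_1=2·1+0=2
fundamental: x₁=7, y₁=2  (since 49 − 12·4 = 1)

7 2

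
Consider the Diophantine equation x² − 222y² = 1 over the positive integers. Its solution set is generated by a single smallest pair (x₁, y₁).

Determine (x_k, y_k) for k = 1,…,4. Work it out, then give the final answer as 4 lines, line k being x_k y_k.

149 10
44401 2980
13231349 888030
3942897601 264629960

√222 → a₀=14, period (1,8,1,28); ℓ=4 even so k=3
a_0=14:  p_0=14·1+0=14,  q_0=14·0+1=1
a_1=1:  p_1=1·14+1=15,  q_1=1·1+0=1
a_2=8:  p_2=8·15+14=134,  q_2=8·1+1=9
a_3=1:  p_3=1·134+15=149,  q_3=1·9+1=10
fundamental: x₁=149, y₁=10  (since 22201 − 222·100 = 1)
(149+10√222)^2 = 44401 + 2980√222
(149+10√222)^3 = 13231349 + 888030√222
(149+10√222)^4 = 3942897601 + 264629960√222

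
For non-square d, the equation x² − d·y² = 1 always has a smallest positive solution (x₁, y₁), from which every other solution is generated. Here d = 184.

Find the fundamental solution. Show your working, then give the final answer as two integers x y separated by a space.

24335 1794

√184 = [13; 1,1,3,2,1,2,1,2,3,1,1,26, …], period ℓ=12 (even) → k=11
a_0=13:  p_0=13·1+0=13,  q_0=13·0+1=1
…
a_2=1:  p_2=1·14+13=27,  q_2=1·1+1=2
a_3=3:  p_3=3·27+14=95,  q_3=3·2+1=7
…
a_5=1:  p_5=1·217+95=312,  q_5=1·16+7=23
a_6=2:  p_6=2·312+217=841,  q_6=2·23+16=62
…
a_9=3:  p_9=3·3147+1153=10594,  q_9=3·232+85=781
a_10=1:  p_10=1·10594+3147=13741,  q_10=1·781+232=1013
a_11=1:  p_11=1·13741+10594=24335,  q_11=1·1013+781=1794
(x₁, y₁) = (24335, 1794);  24335² − 184·1794² = 1 ✓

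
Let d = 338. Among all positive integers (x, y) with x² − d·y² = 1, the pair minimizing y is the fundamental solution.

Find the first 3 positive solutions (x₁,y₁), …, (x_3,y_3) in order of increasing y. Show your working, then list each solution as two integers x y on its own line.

√338 = [18; 2,1,1,2,36, …], period ℓ=5 (odd) → k=9
step 0: (18, 1)  from 18·(1,0) + (0,1)
step 1: (37, 2)  from 2·(18,1) + (1,0)
…
step 3: (92, 5)  from 1·(55,3) + (37,2)
…
step 7: (26327, 1432)  from 1·(17631,959) + (8696,473)
step 8: (43958, 2391)  from 1·(26327,1432) + (17631,959)
step 9: (114243, 6214)  from 2·(43958,2391) + (26327,1432)
(x₁, y₁) = (114243, 6214);  114243² − 338·6214² = 1 ✓
k=2:  x_2 = 114243·114243+338·6214·6214 = 26102926097,  y_2 = 114243·6214+6214·114243 = 1419812004
k=3:  x_3 = 114243·26102926097+338·6214·1419812004 = 5964153172084899,  y_3 = 114243·1419812004+6214·26102926097 = 324407165539730

114243 6214
26102926097 1419812004
5964153172084899 324407165539730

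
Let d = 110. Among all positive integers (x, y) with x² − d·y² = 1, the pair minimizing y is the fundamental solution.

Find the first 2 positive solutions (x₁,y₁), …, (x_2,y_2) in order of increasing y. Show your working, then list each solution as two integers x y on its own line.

21 2
881 84

√110 = [10; 2,20, …], period ℓ=2 (even) → k=1
step 0: (10, 1)  from 10·(1,0) + (0,1)
step 1: (21, 2)  from 2·(10,1) + (1,0)
fundamental: x₁=21, y₁=2  (since 441 − 110·4 = 1)
(x_2, y_2) = (21·21 + 110·2·2, 21·2 + 2·21) = (881, 84)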